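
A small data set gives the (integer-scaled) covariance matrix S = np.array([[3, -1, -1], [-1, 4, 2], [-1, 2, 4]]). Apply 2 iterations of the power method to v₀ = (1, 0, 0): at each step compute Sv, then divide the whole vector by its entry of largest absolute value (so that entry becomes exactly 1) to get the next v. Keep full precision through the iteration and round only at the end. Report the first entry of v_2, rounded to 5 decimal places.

1.00000

Sv0 = (3.000000, -1.000000, -1.000000); divide by 3.000000 → v1 = (1.000000, -0.333333, -0.333333)
Sv1 = (3.666667, -3.000000, -3.000000); divide by 3.666667 → v2 = (1.000000, -0.818182, -0.818182)
Requested entry of v2: 11/11 = 1.00000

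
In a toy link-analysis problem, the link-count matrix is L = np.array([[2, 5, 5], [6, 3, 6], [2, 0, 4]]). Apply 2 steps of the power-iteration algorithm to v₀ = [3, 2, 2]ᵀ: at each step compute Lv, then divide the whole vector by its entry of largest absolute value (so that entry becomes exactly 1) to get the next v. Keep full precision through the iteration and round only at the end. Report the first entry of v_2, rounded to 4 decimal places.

Lv0 = (26.00000, 36.00000, 14.00000); divide by 36.00000 → v1 = (0.72222, 1.00000, 0.38889)
Lv1 = (8.38889, 9.66667, 3.00000); divide by 9.66667 → v2 = (0.86782, 1.00000, 0.31034)
Requested entry of v2: 302/348 = 0.8678

0.8678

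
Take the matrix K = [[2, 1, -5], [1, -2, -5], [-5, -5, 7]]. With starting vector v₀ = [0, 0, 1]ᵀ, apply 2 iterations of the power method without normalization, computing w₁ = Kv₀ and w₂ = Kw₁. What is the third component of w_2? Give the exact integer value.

99

w1 = Kv₀ = (2·0 + 1·0 + (-5)·1; 1·0 + (-2)·0 + (-5)·1; (-5)·0 + (-5)·0 + 7·1) = (-5, -5, 7)
w2 = Kw1 = (2·(-5) + 1·(-5) + (-5)·7; 1·(-5) + (-2)·(-5) + (-5)·7; (-5)·(-5) + (-5)·(-5) + 7·7) = (-50, -30, 99)
The requested component of w2 is 99.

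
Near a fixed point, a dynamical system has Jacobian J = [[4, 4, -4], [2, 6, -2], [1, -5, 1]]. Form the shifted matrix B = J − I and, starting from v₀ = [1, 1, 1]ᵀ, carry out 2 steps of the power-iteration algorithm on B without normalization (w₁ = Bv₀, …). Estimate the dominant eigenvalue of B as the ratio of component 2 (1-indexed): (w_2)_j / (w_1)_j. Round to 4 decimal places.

7.8000

B = J − I has rows (3, 4, -4); (2, 5, -2); (1, -5, 0)
w1 = Bv₀ = (3·1 + 4·1 + (-4)·1; 2·1 + 5·1 + (-2)·1; 1·1 + (-5)·1 + 0·1) = (3, 5, -4)
w2 = Bw1 = (3·3 + 4·5 + (-4)·(-4); 2·3 + 5·5 + (-2)·(-4); 1·3 + (-5)·5 + 0·(-4)) = (45, 39, -22)
Ratio: 39/5 = 7.8000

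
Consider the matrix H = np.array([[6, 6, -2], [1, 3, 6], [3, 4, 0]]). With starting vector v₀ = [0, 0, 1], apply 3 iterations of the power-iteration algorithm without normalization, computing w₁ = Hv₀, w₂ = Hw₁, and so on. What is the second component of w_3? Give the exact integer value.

180

w1 = Hv₀ = (6·0 + 6·0 + (-2)·1; 1·0 + 3·0 + 6·1; 3·0 + 4·0 + 0·1) = (-2, 6, 0)
w2 = Hw1 = (6·(-2) + 6·6 + (-2)·0; 1·(-2) + 3·6 + 6·0; 3·(-2) + 4·6 + 0·0) = (24, 16, 18)
w3 = Hw2 = (204, 180, 136)
The requested component of w3 is 180.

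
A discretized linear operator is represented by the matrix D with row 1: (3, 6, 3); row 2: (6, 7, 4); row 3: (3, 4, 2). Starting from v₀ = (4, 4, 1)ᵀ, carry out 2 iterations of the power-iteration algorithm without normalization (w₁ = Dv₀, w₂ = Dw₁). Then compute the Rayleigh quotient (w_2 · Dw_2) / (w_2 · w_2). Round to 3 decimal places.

13.498

w1 = Dv₀ = (39, 56, 30)
w2 = Dw1 = (543, 746, 401)
Dw2 = (7308, 10084, 5415)
w2·Dw2 = 543·7308 + 746·10084 + 401·5415 = 13662323; w2·w2 = 543·543 + 746·746 + 401·401 = 1012166
λ ≈ 13662323/1012166 = 13.498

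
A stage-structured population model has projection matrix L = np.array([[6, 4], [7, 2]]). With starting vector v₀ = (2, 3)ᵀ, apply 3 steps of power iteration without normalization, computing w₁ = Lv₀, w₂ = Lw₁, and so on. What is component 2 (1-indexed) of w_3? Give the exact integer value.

w1 = Lv₀ = (6·2 + 4·3; 7·2 + 2·3) = (24, 20)
w2 = Lw1 = (6·24 + 4·20; 7·24 + 2·20) = (224, 208)
w3 = Lw2 = (2176, 1984)
The requested component of w3 is 1984.

1984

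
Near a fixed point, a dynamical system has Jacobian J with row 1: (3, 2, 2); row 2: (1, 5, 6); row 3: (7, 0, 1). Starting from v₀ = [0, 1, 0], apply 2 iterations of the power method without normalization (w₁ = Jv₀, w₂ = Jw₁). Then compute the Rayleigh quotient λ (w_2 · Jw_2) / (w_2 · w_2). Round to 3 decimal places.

λ ≈ 8.627

w1 = Jv₀ = (2, 5, 0)
w2 = Jw1 = (16, 27, 14)
Jw2 = (130, 235, 126)
w2·Jw2 = 16·130 + 27·235 + 14·126 = 10189; w2·w2 = 16·16 + 27·27 + 14·14 = 1181
λ ≈ 10189/1181 = 8.627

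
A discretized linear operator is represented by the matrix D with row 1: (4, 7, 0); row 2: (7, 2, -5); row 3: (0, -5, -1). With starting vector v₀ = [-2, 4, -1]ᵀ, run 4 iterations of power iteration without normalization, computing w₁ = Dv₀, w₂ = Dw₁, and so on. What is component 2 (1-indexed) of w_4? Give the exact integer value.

21120

w1 = Dv₀ = (20, -1, -19)
w2 = Dw1 = (73, 233, 24)
w3 = Dw2 = (1923, 857, -1189)
w4 = Dw3 = (13691, 21120, -3096)
The requested component of w4 is 21120.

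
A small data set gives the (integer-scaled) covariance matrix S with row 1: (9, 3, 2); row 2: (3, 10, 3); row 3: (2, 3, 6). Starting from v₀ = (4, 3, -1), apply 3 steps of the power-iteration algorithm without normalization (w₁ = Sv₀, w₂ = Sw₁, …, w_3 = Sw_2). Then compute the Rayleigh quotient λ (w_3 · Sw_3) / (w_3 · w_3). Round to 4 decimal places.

14.1082

w1 = Sv₀ = (9·4 + 3·3 + 2·(-1); 3·4 + 10·3 + 3·(-1); 2·4 + 3·3 + 6·(-1)) = (43, 39, 11)
w2 = Sw1 = (9·43 + 3·39 + 2·11; 3·43 + 10·39 + 3·11; 2·43 + 3·39 + 6·11) = (526, 552, 269)
w3 = Sw2 = (6928, 7905, 4322)
Sw3 = (94711, 112800, 63503)
w3·Sw3 = 6928·94711 + 7905·112800 + 4322·63503 = 1822301774; w3·w3 = 6928·6928 + 7905·7905 + 4322·4322 = 129165893
λ ≈ 1822301774/129165893 = 14.1082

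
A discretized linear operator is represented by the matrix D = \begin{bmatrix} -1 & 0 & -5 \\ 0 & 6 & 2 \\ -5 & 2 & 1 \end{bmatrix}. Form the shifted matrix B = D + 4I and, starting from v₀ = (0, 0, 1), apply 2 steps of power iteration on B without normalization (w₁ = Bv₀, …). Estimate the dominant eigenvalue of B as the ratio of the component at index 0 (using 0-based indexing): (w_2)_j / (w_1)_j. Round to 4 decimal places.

B = D + 4I has rows (3, 0, -5); (0, 10, 2); (-5, 2, 5)
w1 = Bv₀ = (-5, 2, 5)
w2 = Bw1 = (-40, 30, 54)
Ratio: -40/-5 = 8.0000

μ ≈ 8.0000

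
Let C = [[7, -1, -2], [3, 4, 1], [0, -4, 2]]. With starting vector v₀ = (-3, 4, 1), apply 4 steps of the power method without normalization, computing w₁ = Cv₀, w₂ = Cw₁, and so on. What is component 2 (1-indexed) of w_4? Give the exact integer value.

-6144

w1 = Cv₀ = (7·(-3) + (-1)·4 + (-2)·1; 3·(-3) + 4·4 + 1·1; 0·(-3) + (-4)·4 + 2·1) = (-27, 8, -14)
w2 = Cw1 = (7·(-27) + (-1)·8 + (-2)·(-14); 3·(-27) + 4·8 + 1·(-14); 0·(-27) + (-4)·8 + 2·(-14)) = (-169, -63, -60)
w3 = Cw2 = (-1000, -819, 132)
w4 = Cw3 = (-6445, -6144, 3540)
The requested component of w4 is -6144.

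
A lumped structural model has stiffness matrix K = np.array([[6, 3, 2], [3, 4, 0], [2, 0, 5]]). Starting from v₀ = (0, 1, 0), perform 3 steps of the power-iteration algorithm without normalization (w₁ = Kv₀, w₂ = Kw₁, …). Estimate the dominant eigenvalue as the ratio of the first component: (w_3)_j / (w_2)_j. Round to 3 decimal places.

8.900

w1 = Kv₀ = (6·0 + 3·1 + 2·0; 3·0 + 4·1 + 0·0; 2·0 + 0·1 + 5·0) = (3, 4, 0)
w2 = Kw1 = (6·3 + 3·4 + 2·0; 3·3 + 4·4 + 0·0; 2·3 + 0·4 + 5·0) = (30, 25, 6)
w3 = Kw2 = (267, 190, 90)
Ratio at component: 267 / 30 = 8.900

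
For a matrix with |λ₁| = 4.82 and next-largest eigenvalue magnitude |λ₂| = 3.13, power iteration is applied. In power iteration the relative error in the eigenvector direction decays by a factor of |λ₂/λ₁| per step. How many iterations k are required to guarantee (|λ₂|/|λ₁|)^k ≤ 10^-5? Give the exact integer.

|λ₂/λ₁| = 3.13/4.82 = 0.64938
Need k ≥ ln(10^-5) / ln(0.64938) = -11.5129 / -0.4317 ≈ 26.666
Smallest integer k satisfying the bound: 27

27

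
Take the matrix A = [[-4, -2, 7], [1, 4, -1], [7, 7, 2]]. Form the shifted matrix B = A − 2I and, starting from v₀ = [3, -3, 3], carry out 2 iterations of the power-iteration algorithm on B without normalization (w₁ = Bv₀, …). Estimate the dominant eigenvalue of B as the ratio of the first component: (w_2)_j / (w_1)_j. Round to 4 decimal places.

-4.6667

B = A − 2I has rows (-6, -2, 7); (1, 2, -1); (7, 7, 0)
w1 = Bv₀ = (9, -6, 0)
w2 = Bw1 = (-42, -3, 21)
Ratio: -42/9 = -4.6667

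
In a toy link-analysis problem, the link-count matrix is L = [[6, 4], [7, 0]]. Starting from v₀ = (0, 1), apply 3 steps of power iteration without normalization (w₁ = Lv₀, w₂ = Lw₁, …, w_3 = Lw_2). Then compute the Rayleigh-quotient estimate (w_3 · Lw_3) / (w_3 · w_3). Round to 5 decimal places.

w1 = Lv₀ = (6·0 + 4·1; 7·0 + 0·1) = (4, 0)
w2 = Lw1 = (6·4 + 4·0; 7·4 + 0·0) = (24, 28)
w3 = Lw2 = (256, 168)
Lw3 = (2208, 1792)
w3·Lw3 = 256·2208 + 168·1792 = 866304; w3·w3 = 256·256 + 168·168 = 93760
λ ≈ 866304/93760 = 9.23959

λ ≈ 9.23959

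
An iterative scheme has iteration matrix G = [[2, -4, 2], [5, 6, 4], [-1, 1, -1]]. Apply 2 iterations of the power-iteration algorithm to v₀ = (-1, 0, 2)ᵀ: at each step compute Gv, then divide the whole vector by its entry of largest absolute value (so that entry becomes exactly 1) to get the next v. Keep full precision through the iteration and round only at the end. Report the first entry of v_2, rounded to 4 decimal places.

Gv0 = (2.00000, 3.00000, -1.00000); divide by 3.00000 → v1 = (0.66667, 1.00000, -0.33333)
Gv1 = (-3.33333, 8.00000, 0.66667); divide by 8.00000 → v2 = (-0.41667, 1.00000, 0.08333)
Requested entry of v2: -10/24 = -0.4167

-0.4167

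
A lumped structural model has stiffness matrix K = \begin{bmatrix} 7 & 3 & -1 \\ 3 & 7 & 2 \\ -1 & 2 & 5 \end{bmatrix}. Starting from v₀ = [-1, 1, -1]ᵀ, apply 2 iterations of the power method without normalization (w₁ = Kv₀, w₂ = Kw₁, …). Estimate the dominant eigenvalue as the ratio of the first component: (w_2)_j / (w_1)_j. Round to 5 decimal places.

w1 = Kv₀ = (7·(-1) + 3·1 + (-1)·(-1); 3·(-1) + 7·1 + 2·(-1); (-1)·(-1) + 2·1 + 5·(-1)) = (-3, 2, -2)
w2 = Kw1 = (7·(-3) + 3·2 + (-1)·(-2); 3·(-3) + 7·2 + 2·(-2); (-1)·(-3) + 2·2 + 5·(-2)) = (-13, 1, -3)
Ratio at component: -13 / -3 = 4.33333

4.33333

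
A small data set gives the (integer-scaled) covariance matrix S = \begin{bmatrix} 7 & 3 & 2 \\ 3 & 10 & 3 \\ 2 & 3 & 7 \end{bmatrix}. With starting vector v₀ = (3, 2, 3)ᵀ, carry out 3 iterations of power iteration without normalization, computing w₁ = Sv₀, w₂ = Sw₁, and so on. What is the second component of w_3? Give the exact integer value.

w1 = Sv₀ = (7·3 + 3·2 + 2·3; 3·3 + 10·2 + 3·3; 2·3 + 3·2 + 7·3) = (33, 38, 33)
w2 = Sw1 = (7·33 + 3·38 + 2·33; 3·33 + 10·38 + 3·33; 2·33 + 3·38 + 7·33) = (411, 578, 411)
w3 = Sw2 = (5433, 8246, 5433)
The requested component of w3 is 8246.

8246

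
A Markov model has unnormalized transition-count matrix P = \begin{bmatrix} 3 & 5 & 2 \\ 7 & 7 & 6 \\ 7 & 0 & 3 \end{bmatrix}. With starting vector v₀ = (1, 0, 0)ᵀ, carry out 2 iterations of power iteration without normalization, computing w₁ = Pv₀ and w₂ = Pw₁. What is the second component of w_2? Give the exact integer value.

w1 = Pv₀ = (3·1 + 5·0 + 2·0; 7·1 + 7·0 + 6·0; 7·1 + 0·0 + 3·0) = (3, 7, 7)
w2 = Pw1 = (3·3 + 5·7 + 2·7; 7·3 + 7·7 + 6·7; 7·3 + 0·7 + 3·7) = (58, 112, 42)
The requested component of w2 is 112.

112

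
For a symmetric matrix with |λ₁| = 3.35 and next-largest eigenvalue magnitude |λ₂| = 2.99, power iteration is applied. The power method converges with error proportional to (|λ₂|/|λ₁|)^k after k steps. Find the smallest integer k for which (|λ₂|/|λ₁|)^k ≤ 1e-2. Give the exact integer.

41

|λ₂/λ₁| = 2.99/3.35 = 0.89254
Need k ≥ ln(1e-2) / ln(0.89254) = -4.6052 / -0.1137 ≈ 40.507
Smallest integer k satisfying the bound: 41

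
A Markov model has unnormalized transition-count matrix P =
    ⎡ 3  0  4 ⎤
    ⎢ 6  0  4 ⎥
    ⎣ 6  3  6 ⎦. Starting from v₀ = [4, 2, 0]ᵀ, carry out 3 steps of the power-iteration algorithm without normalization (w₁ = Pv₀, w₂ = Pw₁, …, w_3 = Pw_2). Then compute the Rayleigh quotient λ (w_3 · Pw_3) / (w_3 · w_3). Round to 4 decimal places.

w1 = Pv₀ = (12, 24, 30)
w2 = Pw1 = (156, 192, 324)
w3 = Pw2 = (1764, 2232, 3456)
Pw3 = (19116, 24408, 38016)
w3·Pw3 = 1764·19116 + 2232·24408 + 3456·38016 = 219582576; w3·w3 = 1764·1764 + 2232·2232 + 3456·3456 = 20037456
λ ≈ 219582576/20037456 = 10.9586

10.9586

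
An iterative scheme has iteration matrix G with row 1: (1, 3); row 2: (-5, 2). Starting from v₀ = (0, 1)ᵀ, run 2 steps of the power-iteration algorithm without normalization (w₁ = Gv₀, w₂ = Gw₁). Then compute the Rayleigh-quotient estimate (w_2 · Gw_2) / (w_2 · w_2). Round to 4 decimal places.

λ ≈ 2.5792

w1 = Gv₀ = (3, 2)
w2 = Gw1 = (9, -11)
Gw2 = (-24, -67)
w2·Gw2 = 9·(-24) + (-11)·(-67) = 521; w2·w2 = 9·9 + (-11)·(-11) = 202
λ ≈ 521/202 = 2.5792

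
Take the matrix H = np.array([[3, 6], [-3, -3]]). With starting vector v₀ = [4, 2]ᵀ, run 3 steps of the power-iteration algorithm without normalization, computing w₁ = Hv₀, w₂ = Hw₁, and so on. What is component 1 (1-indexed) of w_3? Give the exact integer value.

-216

w1 = Hv₀ = (3·4 + 6·2; (-3)·4 + (-3)·2) = (24, -18)
w2 = Hw1 = (3·24 + 6·(-18); (-3)·24 + (-3)·(-18)) = (-36, -18)
w3 = Hw2 = (-216, 162)
The requested component of w3 is -216.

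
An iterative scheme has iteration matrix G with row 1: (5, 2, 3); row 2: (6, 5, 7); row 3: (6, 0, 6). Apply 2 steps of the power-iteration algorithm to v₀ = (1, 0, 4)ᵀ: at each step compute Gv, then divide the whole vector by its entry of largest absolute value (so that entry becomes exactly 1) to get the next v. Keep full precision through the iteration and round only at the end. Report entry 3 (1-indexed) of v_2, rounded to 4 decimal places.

0.5851

Gv0 = (17.00000, 34.00000, 30.00000); divide by 34.00000 → v1 = (0.50000, 1.00000, 0.88235)
Gv1 = (7.14706, 14.17647, 8.29412); divide by 14.17647 → v2 = (0.50415, 1.00000, 0.58506)
Requested entry of v2: 282/482 = 0.5851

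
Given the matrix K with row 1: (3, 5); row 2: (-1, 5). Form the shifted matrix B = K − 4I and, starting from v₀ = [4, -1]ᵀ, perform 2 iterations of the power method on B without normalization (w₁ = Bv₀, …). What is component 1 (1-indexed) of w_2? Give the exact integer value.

B = K − 4I has rows (-1, 5); (-1, 1)
w1 = Bv₀ = (-9, -5)
w2 = Bw1 = (-16, 4)
Requested component of w2: -16

-16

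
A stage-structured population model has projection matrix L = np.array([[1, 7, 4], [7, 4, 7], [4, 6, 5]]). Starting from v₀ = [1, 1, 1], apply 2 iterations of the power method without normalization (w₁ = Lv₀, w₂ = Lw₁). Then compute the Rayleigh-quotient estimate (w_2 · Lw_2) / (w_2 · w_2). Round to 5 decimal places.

15.25753

w1 = Lv₀ = (1·1 + 7·1 + 4·1; 7·1 + 4·1 + 7·1; 4·1 + 6·1 + 5·1) = (12, 18, 15)
w2 = Lw1 = (1·12 + 7·18 + 4·15; 7·12 + 4·18 + 7·15; 4·12 + 6·18 + 5·15) = (198, 261, 231)
Lw2 = (2949, 4047, 3513)
w2·Lw2 = 198·2949 + 261·4047 + 231·3513 = 2451672; w2·w2 = 198·198 + 261·261 + 231·231 = 160686
λ ≈ 2451672/160686 = 15.25753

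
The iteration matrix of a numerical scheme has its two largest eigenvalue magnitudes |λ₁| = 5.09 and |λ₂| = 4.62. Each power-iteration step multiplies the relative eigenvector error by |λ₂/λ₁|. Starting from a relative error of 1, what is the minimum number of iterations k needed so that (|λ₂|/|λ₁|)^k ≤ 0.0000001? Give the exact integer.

167

|λ₂/λ₁| = 4.62/5.09 = 0.90766
Need k ≥ ln(0.0000001) / ln(0.90766) = -16.1181 / -0.0969 ≈ 166.366
Smallest integer k satisfying the bound: 167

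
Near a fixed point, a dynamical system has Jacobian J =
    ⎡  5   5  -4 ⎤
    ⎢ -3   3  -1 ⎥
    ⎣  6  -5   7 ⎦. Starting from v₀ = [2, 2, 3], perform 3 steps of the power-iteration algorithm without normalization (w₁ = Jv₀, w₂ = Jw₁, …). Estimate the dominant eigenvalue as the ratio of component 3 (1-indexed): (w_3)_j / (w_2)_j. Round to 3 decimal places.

λ ≈ 6.455

w1 = Jv₀ = (5·2 + 5·2 + (-4)·3; (-3)·2 + 3·2 + (-1)·3; 6·2 + (-5)·2 + 7·3) = (8, -3, 23)
w2 = Jw1 = (5·8 + 5·(-3) + (-4)·23; (-3)·8 + 3·(-3) + (-1)·23; 6·8 + (-5)·(-3) + 7·23) = (-67, -56, 224)
w3 = Jw2 = (-1511, -191, 1446)
Ratio at component: 1446 / 224 = 6.455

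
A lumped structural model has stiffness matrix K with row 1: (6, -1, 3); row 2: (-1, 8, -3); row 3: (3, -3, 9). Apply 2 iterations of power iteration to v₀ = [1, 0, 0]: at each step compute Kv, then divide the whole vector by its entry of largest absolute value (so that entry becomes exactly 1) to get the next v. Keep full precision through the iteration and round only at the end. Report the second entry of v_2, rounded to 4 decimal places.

-0.4792

Kv0 = (6.00000, -1.00000, 3.00000); divide by 6.00000 → v1 = (1.00000, -0.16667, 0.50000)
Kv1 = (7.66667, -3.83333, 8.00000); divide by 8.00000 → v2 = (0.95833, -0.47917, 1.00000)
Requested entry of v2: -23/48 = -0.4792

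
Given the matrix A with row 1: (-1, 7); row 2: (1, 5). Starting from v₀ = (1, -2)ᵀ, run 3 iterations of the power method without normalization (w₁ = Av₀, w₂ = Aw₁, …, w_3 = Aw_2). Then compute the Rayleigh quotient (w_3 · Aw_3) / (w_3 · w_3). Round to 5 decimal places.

w1 = Av₀ = ((-1)·1 + 7·(-2); 1·1 + 5·(-2)) = (-15, -9)
w2 = Aw1 = ((-1)·(-15) + 7·(-9); 1·(-15) + 5·(-9)) = (-48, -60)
w3 = Aw2 = (-372, -348)
Aw3 = (-2064, -2112)
w3·Aw3 = (-372)·(-2064) + (-348)·(-2112) = 1502784; w3·w3 = (-372)·(-372) + (-348)·(-348) = 259488
λ ≈ 1502784/259488 = 5.79134

5.79134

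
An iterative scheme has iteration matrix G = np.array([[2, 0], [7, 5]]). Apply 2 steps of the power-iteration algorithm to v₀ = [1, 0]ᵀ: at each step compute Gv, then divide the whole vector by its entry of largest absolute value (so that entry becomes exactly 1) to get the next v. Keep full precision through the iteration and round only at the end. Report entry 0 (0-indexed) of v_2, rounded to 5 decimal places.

Gv0 = (2.000000, 7.000000); divide by 7.000000 → v1 = (0.285714, 1.000000)
Gv1 = (0.571429, 7.000000); divide by 7.000000 → v2 = (0.081633, 1.000000)
Requested entry of v2: 4/49 = 0.08163

0.08163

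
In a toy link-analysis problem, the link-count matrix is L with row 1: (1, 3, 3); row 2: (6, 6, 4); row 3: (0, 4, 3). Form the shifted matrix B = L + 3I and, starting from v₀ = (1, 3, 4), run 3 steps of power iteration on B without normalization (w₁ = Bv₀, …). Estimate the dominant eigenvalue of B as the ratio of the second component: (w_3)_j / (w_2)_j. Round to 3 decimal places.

14.140

B = L + 3I has rows (4, 3, 3); (6, 9, 4); (0, 4, 6)
w1 = Bv₀ = (25, 49, 36)
w2 = Bw1 = (355, 735, 412)
w3 = Bw2 = (4861, 10393, 5412)
Ratio: 10393/735 = 14.140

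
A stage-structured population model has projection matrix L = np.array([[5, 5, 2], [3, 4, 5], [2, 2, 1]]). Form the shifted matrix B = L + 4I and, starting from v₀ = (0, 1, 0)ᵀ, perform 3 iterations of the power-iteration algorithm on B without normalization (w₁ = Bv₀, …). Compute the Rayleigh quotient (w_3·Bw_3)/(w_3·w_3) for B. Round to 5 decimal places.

B = L + 4I has rows (9, 5, 2); (3, 8, 5); (2, 2, 5)
w1 = Bv₀ = (5, 8, 2)
w2 = Bw1 = (89, 89, 36)
w3 = Bw2 = (1318, 1159, 536)
Bw3 = (18729, 15906, 7634)
w3·Bw3 = 47211700; w3·w3 = 3367701; μ ≈ 47211700/3367701 = 14.01897

14.01897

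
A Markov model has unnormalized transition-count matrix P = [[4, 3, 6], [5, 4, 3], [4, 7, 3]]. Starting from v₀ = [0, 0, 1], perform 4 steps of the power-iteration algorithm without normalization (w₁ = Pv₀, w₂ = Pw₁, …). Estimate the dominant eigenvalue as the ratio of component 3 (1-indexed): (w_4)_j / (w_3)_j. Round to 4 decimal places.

λ ≈ 12.7801

w1 = Pv₀ = (6, 3, 3)
w2 = Pw1 = (51, 51, 54)
w3 = Pw2 = (681, 621, 723)
w4 = Pw3 = (8925, 8058, 9240)
Ratio at component: 9240 / 723 = 12.7801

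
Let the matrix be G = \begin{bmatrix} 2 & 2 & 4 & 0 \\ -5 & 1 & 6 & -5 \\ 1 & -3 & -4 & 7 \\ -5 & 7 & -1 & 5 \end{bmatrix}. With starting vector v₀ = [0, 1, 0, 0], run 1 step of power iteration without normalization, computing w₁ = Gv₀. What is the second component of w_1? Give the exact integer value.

w1 = Gv₀ = (2·0 + 2·1 + 4·0 + 0·0; (-5)·0 + 1·1 + 6·0 + (-5)·0; 1·0 + (-3)·1 + (-4)·0 + 7·0; (-5)·0 + 7·1 + (-1)·0 + 5·0) = (2, 1, -3, 7)
The requested component of w1 is 1.

1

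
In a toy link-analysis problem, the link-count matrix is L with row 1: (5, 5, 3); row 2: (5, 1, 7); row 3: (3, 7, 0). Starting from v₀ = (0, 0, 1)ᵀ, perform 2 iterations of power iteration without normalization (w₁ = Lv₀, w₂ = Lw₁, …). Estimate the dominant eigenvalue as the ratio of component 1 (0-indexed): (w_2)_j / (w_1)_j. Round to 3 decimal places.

w1 = Lv₀ = (5·0 + 5·0 + 3·1; 5·0 + 1·0 + 7·1; 3·0 + 7·0 + 0·1) = (3, 7, 0)
w2 = Lw1 = (5·3 + 5·7 + 3·0; 5·3 + 1·7 + 7·0; 3·3 + 7·7 + 0·0) = (50, 22, 58)
Ratio at component: 22 / 7 = 3.143

3.143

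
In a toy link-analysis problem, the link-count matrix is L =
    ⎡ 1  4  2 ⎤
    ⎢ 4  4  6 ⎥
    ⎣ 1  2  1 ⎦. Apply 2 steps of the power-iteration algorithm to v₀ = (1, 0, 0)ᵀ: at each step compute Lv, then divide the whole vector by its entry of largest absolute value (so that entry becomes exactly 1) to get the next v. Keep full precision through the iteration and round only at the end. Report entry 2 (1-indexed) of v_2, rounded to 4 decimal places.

1.0000

Lv0 = (1.00000, 4.00000, 1.00000); divide by 4.00000 → v1 = (0.25000, 1.00000, 0.25000)
Lv1 = (4.75000, 6.50000, 2.50000); divide by 6.50000 → v2 = (0.73077, 1.00000, 0.38462)
Requested entry of v2: 26/26 = 1.0000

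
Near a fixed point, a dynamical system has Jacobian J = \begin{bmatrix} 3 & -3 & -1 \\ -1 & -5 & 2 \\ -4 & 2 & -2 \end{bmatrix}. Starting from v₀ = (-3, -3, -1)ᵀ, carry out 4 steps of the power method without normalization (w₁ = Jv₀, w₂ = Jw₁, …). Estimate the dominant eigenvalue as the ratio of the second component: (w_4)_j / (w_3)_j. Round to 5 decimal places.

w1 = Jv₀ = (3·(-3) + (-3)·(-3) + (-1)·(-1); (-1)·(-3) + (-5)·(-3) + 2·(-1); (-4)·(-3) + 2·(-3) + (-2)·(-1)) = (1, 16, 8)
w2 = Jw1 = (3·1 + (-3)·16 + (-1)·8; (-1)·1 + (-5)·16 + 2·8; (-4)·1 + 2·16 + (-2)·8) = (-53, -65, 12)
w3 = Jw2 = (24, 402, 58)
w4 = Jw3 = (-1192, -1918, 592)
Ratio at component: -1918 / 402 = -4.77114

λ ≈ -4.77114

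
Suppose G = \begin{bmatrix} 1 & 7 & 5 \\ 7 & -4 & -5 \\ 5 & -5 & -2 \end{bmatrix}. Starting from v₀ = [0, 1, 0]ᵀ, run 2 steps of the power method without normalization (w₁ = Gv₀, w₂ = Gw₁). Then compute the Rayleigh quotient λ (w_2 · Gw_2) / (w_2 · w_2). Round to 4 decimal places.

λ ≈ -12.8173

w1 = Gv₀ = (7, -4, -5)
w2 = Gw1 = (-46, 90, 65)
Gw2 = (909, -1007, -810)
w2·Gw2 = (-46)·909 + 90·(-1007) + 65·(-810) = -185094; w2·w2 = (-46)·(-46) + 90·90 + 65·65 = 14441
λ ≈ -185094/14441 = -12.8173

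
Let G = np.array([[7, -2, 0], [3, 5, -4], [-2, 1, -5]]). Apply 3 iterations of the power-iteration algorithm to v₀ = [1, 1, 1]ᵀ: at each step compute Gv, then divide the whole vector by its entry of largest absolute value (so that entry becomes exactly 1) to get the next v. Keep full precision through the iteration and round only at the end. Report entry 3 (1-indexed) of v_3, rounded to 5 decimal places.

-0.41071

Gv0 = (5.000000, 4.000000, -6.000000); divide by -6.000000 → v1 = (-0.833333, -0.666667, 1.000000)
Gv1 = (-4.500000, -9.833333, -4.000000); divide by -9.833333 → v2 = (0.457627, 1.000000, 0.406780)
Gv2 = (1.203390, 4.745763, -1.949153); divide by 4.745763 → v3 = (0.253571, 1.000000, -0.410714)
Requested entry of v3: -115/280 = -0.41071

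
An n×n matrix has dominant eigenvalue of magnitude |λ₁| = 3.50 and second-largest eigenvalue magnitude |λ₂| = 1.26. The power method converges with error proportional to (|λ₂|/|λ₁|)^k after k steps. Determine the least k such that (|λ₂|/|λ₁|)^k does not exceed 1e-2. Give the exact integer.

5

|λ₂/λ₁| = 1.26/3.50 = 0.36000
Need k ≥ ln(1e-2) / ln(0.36000) = -4.6052 / -1.0217 ≈ 4.508
Smallest integer k satisfying the bound: 5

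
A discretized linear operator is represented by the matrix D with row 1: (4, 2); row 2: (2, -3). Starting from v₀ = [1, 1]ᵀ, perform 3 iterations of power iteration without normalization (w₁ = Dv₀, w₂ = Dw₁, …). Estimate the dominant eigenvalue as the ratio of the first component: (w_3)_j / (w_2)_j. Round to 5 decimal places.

w1 = Dv₀ = (6, -1)
w2 = Dw1 = (22, 15)
w3 = Dw2 = (118, -1)
Ratio at component: 118 / 22 = 5.36364

λ ≈ 5.36364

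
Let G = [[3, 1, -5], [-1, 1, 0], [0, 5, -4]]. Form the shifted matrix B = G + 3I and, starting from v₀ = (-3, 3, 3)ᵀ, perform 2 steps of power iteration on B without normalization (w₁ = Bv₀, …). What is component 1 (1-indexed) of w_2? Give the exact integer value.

-225

B = G + 3I has rows (6, 1, -5); (-1, 4, 0); (0, 5, -1)
w1 = Bv₀ = (6·(-3) + 1·3 + (-5)·3; (-1)·(-3) + 4·3 + 0·3; 0·(-3) + 5·3 + (-1)·3) = (-30, 15, 12)
w2 = Bw1 = (6·(-30) + 1·15 + (-5)·12; (-1)·(-30) + 4·15 + 0·12; 0·(-30) + 5·15 + (-1)·12) = (-225, 90, 63)
Requested component of w2: -225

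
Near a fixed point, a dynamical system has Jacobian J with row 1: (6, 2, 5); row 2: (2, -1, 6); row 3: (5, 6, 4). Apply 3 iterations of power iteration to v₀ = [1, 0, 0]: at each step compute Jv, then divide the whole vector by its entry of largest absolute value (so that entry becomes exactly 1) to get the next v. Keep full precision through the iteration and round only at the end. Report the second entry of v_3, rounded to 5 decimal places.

0.56827

Jv0 = (6.000000, 2.000000, 5.000000); divide by 6.000000 → v1 = (1.000000, 0.333333, 0.833333)
Jv1 = (10.833333, 6.666667, 10.333333); divide by 10.833333 → v2 = (1.000000, 0.615385, 0.953846)
Jv2 = (12.000000, 7.107692, 12.507692); divide by 12.507692 → v3 = (0.959410, 0.568266, 1.000000)
Requested entry of v3: 462/813 = 0.56827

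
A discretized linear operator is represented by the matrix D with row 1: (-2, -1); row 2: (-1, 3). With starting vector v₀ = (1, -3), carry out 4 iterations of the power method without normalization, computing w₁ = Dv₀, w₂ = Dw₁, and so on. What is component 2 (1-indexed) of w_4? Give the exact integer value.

-318

w1 = Dv₀ = ((-2)·1 + (-1)·(-3); (-1)·1 + 3·(-3)) = (1, -10)
w2 = Dw1 = ((-2)·1 + (-1)·(-10); (-1)·1 + 3·(-10)) = (8, -31)
w3 = Dw2 = (15, -101)
w4 = Dw3 = (71, -318)
The requested component of w4 is -318.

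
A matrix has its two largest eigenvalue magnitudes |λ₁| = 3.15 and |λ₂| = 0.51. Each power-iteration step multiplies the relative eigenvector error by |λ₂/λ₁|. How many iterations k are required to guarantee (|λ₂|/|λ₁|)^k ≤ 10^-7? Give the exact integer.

|λ₂/λ₁| = 0.51/3.15 = 0.16190
Need k ≥ ln(10^-7) / ln(0.16190) = -16.1181 / -1.8207 ≈ 8.852
Smallest integer k satisfying the bound: 9

9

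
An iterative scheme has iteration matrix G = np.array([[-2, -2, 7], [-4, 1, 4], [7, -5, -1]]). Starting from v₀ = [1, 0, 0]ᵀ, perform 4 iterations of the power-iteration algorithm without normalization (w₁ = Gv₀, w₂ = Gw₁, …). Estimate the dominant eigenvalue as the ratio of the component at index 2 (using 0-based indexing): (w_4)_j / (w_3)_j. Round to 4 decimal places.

-2.0112

w1 = Gv₀ = ((-2)·1 + (-2)·0 + 7·0; (-4)·1 + 1·0 + 4·0; 7·1 + (-5)·0 + (-1)·0) = (-2, -4, 7)
w2 = Gw1 = ((-2)·(-2) + (-2)·(-4) + 7·7; (-4)·(-2) + 1·(-4) + 4·7; 7·(-2) + (-5)·(-4) + (-1)·7) = (61, 32, -1)
w3 = Gw2 = (-193, -216, 268)
w4 = Gw3 = (2694, 1628, -539)
Ratio at component: -539 / 268 = -2.0112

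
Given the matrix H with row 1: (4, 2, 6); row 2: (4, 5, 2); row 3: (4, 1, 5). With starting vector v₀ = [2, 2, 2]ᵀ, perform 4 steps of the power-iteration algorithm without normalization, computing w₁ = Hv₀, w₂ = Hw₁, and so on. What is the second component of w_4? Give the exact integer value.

w1 = Hv₀ = (4·2 + 2·2 + 6·2; 4·2 + 5·2 + 2·2; 4·2 + 1·2 + 5·2) = (24, 22, 20)
w2 = Hw1 = (4·24 + 2·22 + 6·20; 4·24 + 5·22 + 2·20; 4·24 + 1·22 + 5·20) = (260, 246, 218)
w3 = Hw2 = (2840, 2706, 2376)
w4 = Hw3 = (31028, 29642, 25946)
The requested component of w4 is 29642.

29642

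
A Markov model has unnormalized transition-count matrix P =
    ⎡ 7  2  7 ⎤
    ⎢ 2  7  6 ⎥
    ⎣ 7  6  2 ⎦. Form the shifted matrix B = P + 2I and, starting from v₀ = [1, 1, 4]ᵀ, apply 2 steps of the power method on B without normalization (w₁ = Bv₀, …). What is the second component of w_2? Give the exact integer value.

567

B = P + 2I has rows (9, 2, 7); (2, 9, 6); (7, 6, 4)
w1 = Bv₀ = (9·1 + 2·1 + 7·4; 2·1 + 9·1 + 6·4; 7·1 + 6·1 + 4·4) = (39, 35, 29)
w2 = Bw1 = (9·39 + 2·35 + 7·29; 2·39 + 9·35 + 6·29; 7·39 + 6·35 + 4·29) = (624, 567, 599)
Requested component of w2: 567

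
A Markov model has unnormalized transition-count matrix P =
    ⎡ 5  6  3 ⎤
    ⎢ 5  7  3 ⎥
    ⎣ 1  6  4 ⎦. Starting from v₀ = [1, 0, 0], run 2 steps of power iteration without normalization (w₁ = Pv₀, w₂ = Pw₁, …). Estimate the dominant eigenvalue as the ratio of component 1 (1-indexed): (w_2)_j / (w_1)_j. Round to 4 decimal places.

λ ≈ 11.6000

w1 = Pv₀ = (5·1 + 6·0 + 3·0; 5·1 + 7·0 + 3·0; 1·1 + 6·0 + 4·0) = (5, 5, 1)
w2 = Pw1 = (5·5 + 6·5 + 3·1; 5·5 + 7·5 + 3·1; 1·5 + 6·5 + 4·1) = (58, 63, 39)
Ratio at component: 58 / 5 = 11.6000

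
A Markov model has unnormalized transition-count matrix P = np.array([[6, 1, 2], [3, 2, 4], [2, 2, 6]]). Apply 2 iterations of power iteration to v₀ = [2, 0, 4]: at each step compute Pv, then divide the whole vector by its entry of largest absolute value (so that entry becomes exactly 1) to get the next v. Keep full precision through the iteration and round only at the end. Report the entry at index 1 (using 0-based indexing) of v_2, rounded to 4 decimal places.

0.8571

Pv0 = (20.00000, 22.00000, 28.00000); divide by 28.00000 → v1 = (0.71429, 0.78571, 1.00000)
Pv1 = (7.07143, 7.71429, 9.00000); divide by 9.00000 → v2 = (0.78571, 0.85714, 1.00000)
Requested entry of v2: 216/252 = 0.8571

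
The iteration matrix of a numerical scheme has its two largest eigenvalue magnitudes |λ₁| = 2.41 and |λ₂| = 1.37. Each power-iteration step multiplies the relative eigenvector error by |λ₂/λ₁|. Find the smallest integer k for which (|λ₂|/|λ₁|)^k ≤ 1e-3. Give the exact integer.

|λ₂/λ₁| = 1.37/2.41 = 0.56846
Need k ≥ ln(1e-3) / ln(0.56846) = -6.9078 / -0.5648 ≈ 12.230
Smallest integer k satisfying the bound: 13

13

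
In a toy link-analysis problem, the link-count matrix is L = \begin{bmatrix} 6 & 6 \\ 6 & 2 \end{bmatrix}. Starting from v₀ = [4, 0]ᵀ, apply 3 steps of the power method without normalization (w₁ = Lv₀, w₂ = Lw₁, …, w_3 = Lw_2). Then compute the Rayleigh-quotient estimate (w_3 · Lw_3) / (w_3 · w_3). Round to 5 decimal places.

w1 = Lv₀ = (6·4 + 6·0; 6·4 + 2·0) = (24, 24)
w2 = Lw1 = (6·24 + 6·24; 6·24 + 2·24) = (288, 192)
w3 = Lw2 = (2880, 2112)
Lw3 = (29952, 21504)
w3·Lw3 = 2880·29952 + 2112·21504 = 131678208; w3·w3 = 2880·2880 + 2112·2112 = 12754944
λ ≈ 131678208/12754944 = 10.32370

λ ≈ 10.32370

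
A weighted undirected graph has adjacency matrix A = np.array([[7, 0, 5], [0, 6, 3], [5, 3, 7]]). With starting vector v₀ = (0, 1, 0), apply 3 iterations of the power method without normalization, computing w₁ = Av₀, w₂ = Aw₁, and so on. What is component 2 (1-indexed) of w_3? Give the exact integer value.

387

w1 = Av₀ = (7·0 + 0·1 + 5·0; 0·0 + 6·1 + 3·0; 5·0 + 3·1 + 7·0) = (0, 6, 3)
w2 = Aw1 = (7·0 + 0·6 + 5·3; 0·0 + 6·6 + 3·3; 5·0 + 3·6 + 7·3) = (15, 45, 39)
w3 = Aw2 = (300, 387, 483)
The requested component of w3 is 387.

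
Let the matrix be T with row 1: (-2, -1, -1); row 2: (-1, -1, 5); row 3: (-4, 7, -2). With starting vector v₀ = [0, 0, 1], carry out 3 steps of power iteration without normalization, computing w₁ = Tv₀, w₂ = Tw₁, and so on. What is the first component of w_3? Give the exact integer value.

w1 = Tv₀ = ((-2)·0 + (-1)·0 + (-1)·1; (-1)·0 + (-1)·0 + 5·1; (-4)·0 + 7·0 + (-2)·1) = (-1, 5, -2)
w2 = Tw1 = ((-2)·(-1) + (-1)·5 + (-1)·(-2); (-1)·(-1) + (-1)·5 + 5·(-2); (-4)·(-1) + 7·5 + (-2)·(-2)) = (-1, -14, 43)
w3 = Tw2 = (-27, 230, -180)
The requested component of w3 is -27.

-27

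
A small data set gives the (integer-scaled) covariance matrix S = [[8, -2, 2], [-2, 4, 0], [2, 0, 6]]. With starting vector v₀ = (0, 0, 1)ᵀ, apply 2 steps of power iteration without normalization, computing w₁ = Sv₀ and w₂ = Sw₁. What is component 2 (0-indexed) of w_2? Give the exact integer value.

40

w1 = Sv₀ = (8·0 + (-2)·0 + 2·1; (-2)·0 + 4·0 + 0·1; 2·0 + 0·0 + 6·1) = (2, 0, 6)
w2 = Sw1 = (8·2 + (-2)·0 + 2·6; (-2)·2 + 4·0 + 0·6; 2·2 + 0·0 + 6·6) = (28, -4, 40)
The requested component of w2 is 40.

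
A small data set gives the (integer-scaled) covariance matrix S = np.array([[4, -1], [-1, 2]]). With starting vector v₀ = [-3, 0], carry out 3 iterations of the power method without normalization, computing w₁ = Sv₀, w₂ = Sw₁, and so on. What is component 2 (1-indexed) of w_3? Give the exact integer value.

w1 = Sv₀ = (-12, 3)
w2 = Sw1 = (-51, 18)
w3 = Sw2 = (-222, 87)
The requested component of w3 is 87.

87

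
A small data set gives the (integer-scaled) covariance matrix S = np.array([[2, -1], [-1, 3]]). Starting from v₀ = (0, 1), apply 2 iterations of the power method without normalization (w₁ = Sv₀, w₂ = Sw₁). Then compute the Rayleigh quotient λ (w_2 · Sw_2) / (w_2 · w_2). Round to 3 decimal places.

3.600

w1 = Sv₀ = (2·0 + (-1)·1; (-1)·0 + 3·1) = (-1, 3)
w2 = Sw1 = (2·(-1) + (-1)·3; (-1)·(-1) + 3·3) = (-5, 10)
Sw2 = (-20, 35)
w2·Sw2 = (-5)·(-20) + 10·35 = 450; w2·w2 = (-5)·(-5) + 10·10 = 125
λ ≈ 450/125 = 3.600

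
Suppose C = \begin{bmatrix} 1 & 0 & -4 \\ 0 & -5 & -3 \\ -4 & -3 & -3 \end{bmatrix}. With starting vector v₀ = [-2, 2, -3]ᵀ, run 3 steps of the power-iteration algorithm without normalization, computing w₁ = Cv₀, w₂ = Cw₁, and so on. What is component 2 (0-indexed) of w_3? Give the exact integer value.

430

w1 = Cv₀ = (1·(-2) + 0·2 + (-4)·(-3); 0·(-2) + (-5)·2 + (-3)·(-3); (-4)·(-2) + (-3)·2 + (-3)·(-3)) = (10, -1, 11)
w2 = Cw1 = (1·10 + 0·(-1) + (-4)·11; 0·10 + (-5)·(-1) + (-3)·11; (-4)·10 + (-3)·(-1) + (-3)·11) = (-34, -28, -70)
w3 = Cw2 = (246, 350, 430)
The requested component of w3 is 430.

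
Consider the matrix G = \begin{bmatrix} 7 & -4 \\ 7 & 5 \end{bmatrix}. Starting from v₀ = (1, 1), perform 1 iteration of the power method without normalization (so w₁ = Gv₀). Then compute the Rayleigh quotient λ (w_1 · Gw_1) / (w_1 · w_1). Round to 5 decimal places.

w1 = Gv₀ = (7·1 + (-4)·1; 7·1 + 5·1) = (3, 12)
Gw1 = (-27, 81)
w1·Gw1 = 3·(-27) + 12·81 = 891; w1·w1 = 3·3 + 12·12 = 153
λ ≈ 891/153 = 5.82353

λ ≈ 5.82353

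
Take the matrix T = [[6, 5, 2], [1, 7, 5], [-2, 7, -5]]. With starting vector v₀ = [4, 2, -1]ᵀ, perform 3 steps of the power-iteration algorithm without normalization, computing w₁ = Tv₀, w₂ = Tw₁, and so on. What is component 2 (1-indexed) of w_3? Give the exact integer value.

1385

w1 = Tv₀ = (6·4 + 5·2 + 2·(-1); 1·4 + 7·2 + 5·(-1); (-2)·4 + 7·2 + (-5)·(-1)) = (32, 13, 11)
w2 = Tw1 = (6·32 + 5·13 + 2·11; 1·32 + 7·13 + 5·11; (-2)·32 + 7·13 + (-5)·11) = (279, 178, -28)
w3 = Tw2 = (2508, 1385, 828)
The requested component of w3 is 1385.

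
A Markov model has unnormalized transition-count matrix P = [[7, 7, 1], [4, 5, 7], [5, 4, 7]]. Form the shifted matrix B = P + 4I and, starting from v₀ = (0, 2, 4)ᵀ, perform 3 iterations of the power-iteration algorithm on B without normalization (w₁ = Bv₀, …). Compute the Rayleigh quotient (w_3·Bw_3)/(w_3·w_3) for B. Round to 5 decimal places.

μ ≈ 19.59714

B = P + 4I has rows (11, 7, 1); (4, 9, 7); (5, 4, 11)
w1 = Bv₀ = (11·0 + 7·2 + 1·4; 4·0 + 9·2 + 7·4; 5·0 + 4·2 + 11·4) = (18, 46, 52)
w2 = Bw1 = (11·18 + 7·46 + 1·52; 4·18 + 9·46 + 7·52; 5·18 + 4·46 + 11·52) = (572, 850, 846)
w3 = Bw2 = (13088, 15860, 15566)
Bw3 = (270554, 304054, 300106)
w3·Bw3 = 13034757188; w3·w3 = 665135700; μ ≈ 13034757188/665135700 = 19.59714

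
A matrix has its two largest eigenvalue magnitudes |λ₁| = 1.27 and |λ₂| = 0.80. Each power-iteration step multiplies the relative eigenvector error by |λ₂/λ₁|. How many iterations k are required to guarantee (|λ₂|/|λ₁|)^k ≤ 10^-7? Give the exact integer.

35

|λ₂/λ₁| = 0.80/1.27 = 0.62992
Need k ≥ ln(10^-7) / ln(0.62992) = -16.1181 / -0.4622 ≈ 34.876
Smallest integer k satisfying the bound: 35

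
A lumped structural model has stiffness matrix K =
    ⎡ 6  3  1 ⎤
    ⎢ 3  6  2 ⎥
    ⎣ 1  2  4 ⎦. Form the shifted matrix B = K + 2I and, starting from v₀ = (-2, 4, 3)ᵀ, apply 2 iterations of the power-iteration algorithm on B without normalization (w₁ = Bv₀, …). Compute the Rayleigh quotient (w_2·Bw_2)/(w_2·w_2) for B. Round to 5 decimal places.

B = K + 2I has rows (8, 3, 1); (3, 8, 2); (1, 2, 6)
w1 = Bv₀ = (8·(-2) + 3·4 + 1·3; 3·(-2) + 8·4 + 2·3; 1·(-2) + 2·4 + 6·3) = (-1, 32, 24)
w2 = Bw1 = (8·(-1) + 3·32 + 1·24; 3·(-1) + 8·32 + 2·24; 1·(-1) + 2·32 + 6·24) = (112, 301, 207)
Bw2 = (2006, 3158, 1956)
w2·Bw2 = 1580122; w2·w2 = 145994; μ ≈ 1580122/145994 = 10.82320

μ ≈ 10.82320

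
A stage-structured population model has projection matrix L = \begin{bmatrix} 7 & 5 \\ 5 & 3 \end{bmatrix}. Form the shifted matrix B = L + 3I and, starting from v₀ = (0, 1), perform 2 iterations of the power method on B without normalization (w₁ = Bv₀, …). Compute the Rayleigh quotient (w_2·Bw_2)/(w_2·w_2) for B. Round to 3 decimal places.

μ ≈ 13.351

B = L + 3I has rows (10, 5); (5, 6)
w1 = Bv₀ = (5, 6)
w2 = Bw1 = (80, 61)
Bw2 = (1105, 766)
w2·Bw2 = 135126; w2·w2 = 10121; μ ≈ 135126/10121 = 13.351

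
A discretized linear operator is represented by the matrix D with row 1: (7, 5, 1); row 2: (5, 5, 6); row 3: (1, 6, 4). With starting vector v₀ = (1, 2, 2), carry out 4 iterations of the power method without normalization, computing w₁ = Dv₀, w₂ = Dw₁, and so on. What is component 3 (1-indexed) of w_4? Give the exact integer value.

w1 = Dv₀ = (7·1 + 5·2 + 1·2; 5·1 + 5·2 + 6·2; 1·1 + 6·2 + 4·2) = (19, 27, 21)
w2 = Dw1 = (7·19 + 5·27 + 1·21; 5·19 + 5·27 + 6·21; 1·19 + 6·27 + 4·21) = (289, 356, 265)
w3 = Dw2 = (4068, 4815, 3485)
w4 = Dw3 = (56036, 65325, 46898)
The requested component of w4 is 46898.

46898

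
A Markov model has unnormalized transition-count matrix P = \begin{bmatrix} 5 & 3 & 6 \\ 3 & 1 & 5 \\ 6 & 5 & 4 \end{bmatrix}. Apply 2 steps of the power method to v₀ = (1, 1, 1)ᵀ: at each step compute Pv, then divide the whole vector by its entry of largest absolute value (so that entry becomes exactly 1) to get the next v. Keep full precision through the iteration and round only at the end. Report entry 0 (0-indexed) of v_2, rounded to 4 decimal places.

Pv0 = (14.00000, 9.00000, 15.00000); divide by 15.00000 → v1 = (0.93333, 0.60000, 1.00000)
Pv1 = (12.46667, 8.40000, 12.60000); divide by 12.60000 → v2 = (0.98942, 0.66667, 1.00000)
Requested entry of v2: 187/189 = 0.9894

0.9894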